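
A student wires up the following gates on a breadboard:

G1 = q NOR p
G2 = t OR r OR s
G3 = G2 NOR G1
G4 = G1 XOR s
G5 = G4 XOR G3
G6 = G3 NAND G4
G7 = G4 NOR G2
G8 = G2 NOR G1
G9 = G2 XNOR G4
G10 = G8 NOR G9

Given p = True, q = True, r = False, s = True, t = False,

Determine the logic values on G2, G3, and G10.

G2 = True; G3 = False; G10 = False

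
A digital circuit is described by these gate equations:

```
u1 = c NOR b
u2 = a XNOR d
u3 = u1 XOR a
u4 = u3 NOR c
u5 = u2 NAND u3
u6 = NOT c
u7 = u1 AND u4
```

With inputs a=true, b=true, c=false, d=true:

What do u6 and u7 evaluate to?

u6 = true, u7 = false

u1 = c NOR b = false NOR true = false
u3 = u1 XOR a = false XOR true = true
u4 = u3 NOR c = true NOR false = false
u6 = NOT c = NOT false = true
u7 = u1 AND u4 = false AND false = false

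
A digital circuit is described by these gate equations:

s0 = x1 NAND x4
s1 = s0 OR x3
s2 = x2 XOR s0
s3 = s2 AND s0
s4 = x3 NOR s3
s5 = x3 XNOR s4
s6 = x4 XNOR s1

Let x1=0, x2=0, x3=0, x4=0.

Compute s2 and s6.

s0 = x1 NAND x4 = 0 NAND 0 = 1
s1 = s0 OR x3 = 1 OR 0 = 1
s2 = x2 XOR s0 = 0 XOR 1 = 1
s6 = x4 XNOR s1 = 0 XNOR 1 = 0

s2 = 1  s6 = 0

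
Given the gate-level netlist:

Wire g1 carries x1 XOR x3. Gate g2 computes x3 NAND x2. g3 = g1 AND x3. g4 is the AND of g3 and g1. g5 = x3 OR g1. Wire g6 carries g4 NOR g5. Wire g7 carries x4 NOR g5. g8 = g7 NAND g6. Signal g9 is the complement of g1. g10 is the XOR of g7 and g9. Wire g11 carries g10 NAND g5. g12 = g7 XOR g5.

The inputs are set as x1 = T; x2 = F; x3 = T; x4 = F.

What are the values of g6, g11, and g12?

g6 = F, g11 = F, g12 = T

g1 = x1 XOR x3 = T XOR T = F
g3 = g1 AND x3 = F AND T = F
g4 = g3 AND g1 = F AND F = F
g5 = x3 OR g1 = T OR F = T
g6 = g4 NOR g5 = F NOR T = F
g7 = x4 NOR g5 = F NOR T = F
g9 = NOT g1 = NOT F = T
g10 = g7 XOR g9 = F XOR T = T
g11 = g10 NAND g5 = T NAND T = F
g12 = g7 XOR g5 = F XOR T = T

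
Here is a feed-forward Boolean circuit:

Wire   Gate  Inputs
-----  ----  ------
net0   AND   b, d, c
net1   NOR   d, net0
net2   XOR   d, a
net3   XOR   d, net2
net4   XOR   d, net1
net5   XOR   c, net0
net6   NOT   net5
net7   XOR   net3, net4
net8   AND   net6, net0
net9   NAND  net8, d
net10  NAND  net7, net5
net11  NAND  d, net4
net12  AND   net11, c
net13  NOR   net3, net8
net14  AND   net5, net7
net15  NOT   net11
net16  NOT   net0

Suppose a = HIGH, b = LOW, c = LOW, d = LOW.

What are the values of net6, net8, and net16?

net6 = HIGH; net8 = LOW; net16 = HIGH

net0 = b AND d AND c = LOW AND LOW AND LOW = LOW
net5 = c XOR net0 = LOW XOR LOW = LOW
net6 = NOT net5 = NOT LOW = HIGH
net8 = net6 AND net0 = HIGH AND LOW = LOW
net16 = NOT net0 = NOT LOW = HIGH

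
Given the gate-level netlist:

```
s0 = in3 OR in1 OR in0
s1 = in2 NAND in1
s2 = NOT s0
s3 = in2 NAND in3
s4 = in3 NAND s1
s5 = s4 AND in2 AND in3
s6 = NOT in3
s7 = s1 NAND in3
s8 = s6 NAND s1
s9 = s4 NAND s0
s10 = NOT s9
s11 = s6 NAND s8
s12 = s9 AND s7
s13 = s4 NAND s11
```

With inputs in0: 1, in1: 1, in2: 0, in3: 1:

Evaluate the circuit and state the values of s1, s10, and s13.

s1 = 1, s10 = 0, s13 = 1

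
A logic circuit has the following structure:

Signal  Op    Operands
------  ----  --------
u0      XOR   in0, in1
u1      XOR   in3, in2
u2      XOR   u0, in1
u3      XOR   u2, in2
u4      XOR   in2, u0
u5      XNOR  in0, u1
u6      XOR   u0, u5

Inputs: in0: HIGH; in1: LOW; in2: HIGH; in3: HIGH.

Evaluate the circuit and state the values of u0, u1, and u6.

u0 = HIGH, u1 = LOW, u6 = HIGH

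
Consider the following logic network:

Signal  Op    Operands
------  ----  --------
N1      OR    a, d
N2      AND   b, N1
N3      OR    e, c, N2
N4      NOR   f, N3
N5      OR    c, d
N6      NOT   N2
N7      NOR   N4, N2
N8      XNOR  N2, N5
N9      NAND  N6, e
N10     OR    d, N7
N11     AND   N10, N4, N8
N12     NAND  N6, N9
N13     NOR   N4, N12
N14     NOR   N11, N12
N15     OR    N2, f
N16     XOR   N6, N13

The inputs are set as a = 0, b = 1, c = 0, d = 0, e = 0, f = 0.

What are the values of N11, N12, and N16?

N11 = 0, N12 = 0, N16 = 1

N1 = a OR d = 0 OR 0 = 0
N2 = b AND N1 = 1 AND 0 = 0
N3 = e OR c OR N2 = 0 OR 0 OR 0 = 0
N4 = f NOR N3 = 0 NOR 0 = 1
N5 = c OR d = 0 OR 0 = 0
N6 = NOT N2 = NOT 0 = 1
N7 = N4 NOR N2 = 1 NOR 0 = 0
N8 = N2 XNOR N5 = 0 XNOR 0 = 1
N9 = N6 NAND e = 1 NAND 0 = 1
N10 = d OR N7 = 0 OR 0 = 0
N11 = N10 AND N4 AND N8 = 0 AND 1 AND 1 = 0
N12 = N6 NAND N9 = 1 NAND 1 = 0
N13 = N4 NOR N12 = 1 NOR 0 = 0
N16 = N6 XOR N13 = 1 XOR 0 = 1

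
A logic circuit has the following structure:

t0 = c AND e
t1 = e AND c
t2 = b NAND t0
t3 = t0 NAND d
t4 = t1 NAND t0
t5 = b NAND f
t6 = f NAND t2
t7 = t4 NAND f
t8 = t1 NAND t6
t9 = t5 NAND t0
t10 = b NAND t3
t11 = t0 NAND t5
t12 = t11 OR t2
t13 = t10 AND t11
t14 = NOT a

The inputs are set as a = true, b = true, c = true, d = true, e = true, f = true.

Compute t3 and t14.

t3 = false, t14 = false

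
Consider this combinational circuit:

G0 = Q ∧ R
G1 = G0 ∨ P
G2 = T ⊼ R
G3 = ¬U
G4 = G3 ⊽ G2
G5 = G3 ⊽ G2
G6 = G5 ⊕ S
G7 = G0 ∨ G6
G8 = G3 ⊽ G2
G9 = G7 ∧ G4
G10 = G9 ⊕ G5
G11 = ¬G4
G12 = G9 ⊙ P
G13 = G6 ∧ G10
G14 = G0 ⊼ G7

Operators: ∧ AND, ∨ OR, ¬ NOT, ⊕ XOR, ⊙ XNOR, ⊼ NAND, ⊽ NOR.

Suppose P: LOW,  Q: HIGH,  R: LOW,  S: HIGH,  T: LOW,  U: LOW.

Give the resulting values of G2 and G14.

G0 = Q AND R = HIGH AND LOW = LOW
G2 = T NAND R = LOW NAND LOW = HIGH
G3 = NOT U = NOT LOW = HIGH
G5 = G3 NOR G2 = HIGH NOR HIGH = LOW
G6 = G5 XOR S = LOW XOR HIGH = HIGH
G7 = G0 OR G6 = LOW OR HIGH = HIGH
G14 = G0 NAND G7 = LOW NAND HIGH = HIGH

G2 = HIGH  G14 = HIGH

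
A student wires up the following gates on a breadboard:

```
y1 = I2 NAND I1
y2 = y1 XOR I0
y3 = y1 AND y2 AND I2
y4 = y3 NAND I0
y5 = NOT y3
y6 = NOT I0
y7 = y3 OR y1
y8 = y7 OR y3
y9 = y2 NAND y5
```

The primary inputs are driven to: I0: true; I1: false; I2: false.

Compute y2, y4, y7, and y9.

y1 = I2 NAND I1 = false NAND false = true
y2 = y1 XOR I0 = true XOR true = false
y3 = y1 AND y2 AND I2 = true AND false AND false = false
y4 = y3 NAND I0 = false NAND true = true
y5 = NOT y3 = NOT false = true
y7 = y3 OR y1 = false OR true = true
y9 = y2 NAND y5 = false NAND true = true

y2 = false, y4 = true, y7 = true, y9 = true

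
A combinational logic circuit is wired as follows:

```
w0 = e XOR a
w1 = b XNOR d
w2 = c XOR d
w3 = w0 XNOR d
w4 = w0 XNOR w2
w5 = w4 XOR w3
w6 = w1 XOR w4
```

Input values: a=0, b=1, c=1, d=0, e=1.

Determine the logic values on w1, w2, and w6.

w1 = 0, w2 = 1, w6 = 1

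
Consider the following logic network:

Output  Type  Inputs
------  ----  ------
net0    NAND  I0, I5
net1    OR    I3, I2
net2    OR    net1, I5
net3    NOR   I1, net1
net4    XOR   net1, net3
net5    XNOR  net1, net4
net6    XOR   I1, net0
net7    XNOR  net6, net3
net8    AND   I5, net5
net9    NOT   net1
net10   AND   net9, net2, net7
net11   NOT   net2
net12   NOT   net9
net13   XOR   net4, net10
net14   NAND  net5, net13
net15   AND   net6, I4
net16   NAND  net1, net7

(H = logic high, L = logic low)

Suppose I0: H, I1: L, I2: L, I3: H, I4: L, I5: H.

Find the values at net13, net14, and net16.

net0 = I0 NAND I5 = H NAND H = L
net1 = I3 OR I2 = H OR L = H
net2 = net1 OR I5 = H OR H = H
net3 = I1 NOR net1 = L NOR H = L
net4 = net1 XOR net3 = H XOR L = H
net5 = net1 XNOR net4 = H XNOR H = H
net6 = I1 XOR net0 = L XOR L = L
net7 = net6 XNOR net3 = L XNOR L = H
net9 = NOT net1 = NOT H = L
net10 = net9 AND net2 AND net7 = L AND H AND H = L
net13 = net4 XOR net10 = H XOR L = H
net14 = net5 NAND net13 = H NAND H = L
net16 = net1 NAND net7 = H NAND H = L

net13 = H, net14 = L, net16 = L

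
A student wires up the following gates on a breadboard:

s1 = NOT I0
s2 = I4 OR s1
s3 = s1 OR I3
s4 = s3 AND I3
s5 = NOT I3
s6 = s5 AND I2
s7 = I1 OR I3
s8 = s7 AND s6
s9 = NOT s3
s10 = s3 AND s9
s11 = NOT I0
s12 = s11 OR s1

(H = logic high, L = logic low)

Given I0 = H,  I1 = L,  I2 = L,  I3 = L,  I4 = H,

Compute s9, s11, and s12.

s1 = NOT I0 = NOT H = L
s3 = s1 OR I3 = L OR L = L
s9 = NOT s3 = NOT L = H
s11 = NOT I0 = NOT H = L
s12 = s11 OR s1 = L OR L = L

s9 = H, s11 = L, s12 = L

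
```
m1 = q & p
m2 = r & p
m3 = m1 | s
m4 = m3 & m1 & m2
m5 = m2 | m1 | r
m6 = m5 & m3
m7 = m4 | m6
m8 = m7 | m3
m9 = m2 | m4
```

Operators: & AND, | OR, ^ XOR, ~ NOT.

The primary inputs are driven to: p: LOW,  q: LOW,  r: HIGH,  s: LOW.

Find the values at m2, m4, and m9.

m1 = q AND p = LOW AND LOW = LOW
m2 = r AND p = HIGH AND LOW = LOW
m3 = m1 OR s = LOW OR LOW = LOW
m4 = m3 AND m1 AND m2 = LOW AND LOW AND LOW = LOW
m9 = m2 OR m4 = LOW OR LOW = LOW

m2 = LOW  m4 = LOW  m9 = LOW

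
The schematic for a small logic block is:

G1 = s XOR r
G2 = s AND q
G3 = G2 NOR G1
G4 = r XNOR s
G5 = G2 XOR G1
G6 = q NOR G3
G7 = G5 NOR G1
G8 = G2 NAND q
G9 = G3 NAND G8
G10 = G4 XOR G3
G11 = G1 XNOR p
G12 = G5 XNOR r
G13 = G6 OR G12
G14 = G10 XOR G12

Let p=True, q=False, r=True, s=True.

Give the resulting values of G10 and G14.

G10 = False, G14 = False

G1 = s XOR r = True XOR True = False
G2 = s AND q = True AND False = False
G3 = G2 NOR G1 = False NOR False = True
G4 = r XNOR s = True XNOR True = True
G5 = G2 XOR G1 = False XOR False = False
G10 = G4 XOR G3 = True XOR True = False
G12 = G5 XNOR r = False XNOR True = False
G14 = G10 XOR G12 = False XOR False = False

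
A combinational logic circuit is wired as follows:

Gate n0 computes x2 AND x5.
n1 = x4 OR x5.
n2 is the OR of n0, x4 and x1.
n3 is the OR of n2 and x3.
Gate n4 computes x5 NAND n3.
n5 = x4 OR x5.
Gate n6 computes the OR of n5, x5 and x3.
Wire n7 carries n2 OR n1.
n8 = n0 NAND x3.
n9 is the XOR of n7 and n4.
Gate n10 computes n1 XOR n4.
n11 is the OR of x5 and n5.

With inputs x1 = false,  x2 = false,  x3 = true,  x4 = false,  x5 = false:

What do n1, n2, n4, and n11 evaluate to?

n0 = x2 AND x5 = false AND false = false
n1 = x4 OR x5 = false OR false = false
n2 = n0 OR x4 OR x1 = false OR false OR false = false
n3 = n2 OR x3 = false OR true = true
n4 = x5 NAND n3 = false NAND true = true
n5 = x4 OR x5 = false OR false = false
n11 = x5 OR n5 = false OR false = false

n1 = false, n2 = false, n4 = true, n11 = false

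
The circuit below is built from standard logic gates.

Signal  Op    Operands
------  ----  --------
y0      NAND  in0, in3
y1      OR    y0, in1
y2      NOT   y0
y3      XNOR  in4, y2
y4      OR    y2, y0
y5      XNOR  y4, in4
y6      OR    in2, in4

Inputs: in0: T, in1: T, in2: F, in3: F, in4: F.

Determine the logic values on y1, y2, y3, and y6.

y1 = T; y2 = F; y3 = T; y6 = F

y0 = in0 NAND in3 = T NAND F = T
y1 = y0 OR in1 = T OR T = T
y2 = NOT y0 = NOT T = F
y3 = in4 XNOR y2 = F XNOR F = T
y6 = in2 OR in4 = F OR F = F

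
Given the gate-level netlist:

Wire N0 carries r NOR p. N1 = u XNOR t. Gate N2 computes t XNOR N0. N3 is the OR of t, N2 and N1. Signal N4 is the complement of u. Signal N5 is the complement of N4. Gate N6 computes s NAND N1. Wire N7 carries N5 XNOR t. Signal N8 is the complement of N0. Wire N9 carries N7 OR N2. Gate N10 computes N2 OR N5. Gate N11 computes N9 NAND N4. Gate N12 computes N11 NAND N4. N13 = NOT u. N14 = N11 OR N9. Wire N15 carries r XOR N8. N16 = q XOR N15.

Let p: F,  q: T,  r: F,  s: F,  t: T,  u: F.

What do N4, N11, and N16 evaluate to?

N0 = r NOR p = F NOR F = T
N2 = t XNOR N0 = T XNOR T = T
N4 = NOT u = NOT F = T
N5 = NOT N4 = NOT T = F
N7 = N5 XNOR t = F XNOR T = F
N8 = NOT N0 = NOT T = F
N9 = N7 OR N2 = F OR T = T
N11 = N9 NAND N4 = T NAND T = F
N15 = r XOR N8 = F XOR F = F
N16 = q XOR N15 = T XOR F = T

N4 = T  N11 = F  N16 = T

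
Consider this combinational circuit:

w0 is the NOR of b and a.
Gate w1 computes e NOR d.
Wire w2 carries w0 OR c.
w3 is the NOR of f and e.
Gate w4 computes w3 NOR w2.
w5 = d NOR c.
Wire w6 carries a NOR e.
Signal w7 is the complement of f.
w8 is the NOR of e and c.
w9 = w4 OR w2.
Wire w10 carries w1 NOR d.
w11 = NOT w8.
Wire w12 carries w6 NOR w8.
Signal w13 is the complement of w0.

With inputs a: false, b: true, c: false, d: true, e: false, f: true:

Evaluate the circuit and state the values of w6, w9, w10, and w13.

w0 = b NOR a = true NOR false = false
w1 = e NOR d = false NOR true = false
w2 = w0 OR c = false OR false = false
w3 = f NOR e = true NOR false = false
w4 = w3 NOR w2 = false NOR false = true
w6 = a NOR e = false NOR false = true
w9 = w4 OR w2 = true OR false = true
w10 = w1 NOR d = false NOR true = false
w13 = NOT w0 = NOT false = true

w6 = true  w9 = true  w10 = false  w13 = true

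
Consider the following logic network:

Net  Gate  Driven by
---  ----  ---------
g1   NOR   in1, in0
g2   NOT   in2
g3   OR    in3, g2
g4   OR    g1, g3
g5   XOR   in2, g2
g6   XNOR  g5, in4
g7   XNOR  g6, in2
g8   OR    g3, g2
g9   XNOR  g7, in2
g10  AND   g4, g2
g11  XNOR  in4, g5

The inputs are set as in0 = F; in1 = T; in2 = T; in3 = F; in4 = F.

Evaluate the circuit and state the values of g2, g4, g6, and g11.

g2 = F, g4 = F, g6 = F, g11 = F

g1 = in1 NOR in0 = T NOR F = F
g2 = NOT in2 = NOT T = F
g3 = in3 OR g2 = F OR F = F
g4 = g1 OR g3 = F OR F = F
g5 = in2 XOR g2 = T XOR F = T
g6 = g5 XNOR in4 = T XNOR F = F
g11 = in4 XNOR g5 = F XNOR T = F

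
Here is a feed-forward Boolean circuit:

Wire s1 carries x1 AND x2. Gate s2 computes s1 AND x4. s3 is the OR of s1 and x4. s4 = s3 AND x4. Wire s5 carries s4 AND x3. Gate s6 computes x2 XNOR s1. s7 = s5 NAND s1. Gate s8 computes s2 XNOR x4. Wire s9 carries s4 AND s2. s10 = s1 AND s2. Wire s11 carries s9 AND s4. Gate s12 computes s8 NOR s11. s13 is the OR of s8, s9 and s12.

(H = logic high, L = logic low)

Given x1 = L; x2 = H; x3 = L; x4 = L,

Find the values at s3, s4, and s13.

s3 = L, s4 = L, s13 = H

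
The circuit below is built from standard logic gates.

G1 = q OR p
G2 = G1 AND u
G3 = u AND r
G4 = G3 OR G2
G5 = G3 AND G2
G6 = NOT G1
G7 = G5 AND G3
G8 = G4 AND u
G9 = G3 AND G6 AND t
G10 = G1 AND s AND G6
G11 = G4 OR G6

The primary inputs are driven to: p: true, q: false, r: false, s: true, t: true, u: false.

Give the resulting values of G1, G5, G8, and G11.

G1 = q OR p = false OR true = true
G2 = G1 AND u = true AND false = false
G3 = u AND r = false AND false = false
G4 = G3 OR G2 = false OR false = false
G5 = G3 AND G2 = false AND false = false
G6 = NOT G1 = NOT true = false
G8 = G4 AND u = false AND false = false
G11 = G4 OR G6 = false OR false = false

G1 = true  G5 = false  G8 = false  G11 = false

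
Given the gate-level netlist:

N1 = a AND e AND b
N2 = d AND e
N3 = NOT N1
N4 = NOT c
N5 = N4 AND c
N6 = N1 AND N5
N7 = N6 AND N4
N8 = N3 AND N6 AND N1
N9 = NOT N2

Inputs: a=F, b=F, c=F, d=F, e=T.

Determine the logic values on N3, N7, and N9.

N3 = T, N7 = F, N9 = T

N1 = a AND e AND b = F AND T AND F = F
N2 = d AND e = F AND T = F
N3 = NOT N1 = NOT F = T
N4 = NOT c = NOT F = T
N5 = N4 AND c = T AND F = F
N6 = N1 AND N5 = F AND F = F
N7 = N6 AND N4 = F AND T = F
N9 = NOT N2 = NOT F = T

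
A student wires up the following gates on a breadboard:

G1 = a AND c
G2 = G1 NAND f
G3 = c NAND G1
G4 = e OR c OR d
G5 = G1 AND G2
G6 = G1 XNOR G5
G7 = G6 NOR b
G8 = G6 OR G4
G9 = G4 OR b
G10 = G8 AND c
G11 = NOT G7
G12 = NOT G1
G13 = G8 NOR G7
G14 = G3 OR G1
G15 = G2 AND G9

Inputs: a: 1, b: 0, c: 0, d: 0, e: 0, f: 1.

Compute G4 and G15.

G1 = a AND c = 1 AND 0 = 0
G2 = G1 NAND f = 0 NAND 1 = 1
G4 = e OR c OR d = 0 OR 0 OR 0 = 0
G9 = G4 OR b = 0 OR 0 = 0
G15 = G2 AND G9 = 1 AND 0 = 0

G4 = 0  G15 = 0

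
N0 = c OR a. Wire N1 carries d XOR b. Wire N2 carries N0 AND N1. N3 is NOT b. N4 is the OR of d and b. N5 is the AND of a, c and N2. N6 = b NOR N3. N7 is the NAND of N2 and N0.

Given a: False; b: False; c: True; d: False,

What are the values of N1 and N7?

N1 = False, N7 = True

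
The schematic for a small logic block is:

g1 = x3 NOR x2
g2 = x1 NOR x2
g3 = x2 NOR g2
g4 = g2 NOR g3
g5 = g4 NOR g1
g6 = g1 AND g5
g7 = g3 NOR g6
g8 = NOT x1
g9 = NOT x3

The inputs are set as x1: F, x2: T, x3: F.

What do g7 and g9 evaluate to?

g1 = x3 NOR x2 = F NOR T = F
g2 = x1 NOR x2 = F NOR T = F
g3 = x2 NOR g2 = T NOR F = F
g4 = g2 NOR g3 = F NOR F = T
g5 = g4 NOR g1 = T NOR F = F
g6 = g1 AND g5 = F AND F = F
g7 = g3 NOR g6 = F NOR F = T
g9 = NOT x3 = NOT F = T

g7 = T, g9 = T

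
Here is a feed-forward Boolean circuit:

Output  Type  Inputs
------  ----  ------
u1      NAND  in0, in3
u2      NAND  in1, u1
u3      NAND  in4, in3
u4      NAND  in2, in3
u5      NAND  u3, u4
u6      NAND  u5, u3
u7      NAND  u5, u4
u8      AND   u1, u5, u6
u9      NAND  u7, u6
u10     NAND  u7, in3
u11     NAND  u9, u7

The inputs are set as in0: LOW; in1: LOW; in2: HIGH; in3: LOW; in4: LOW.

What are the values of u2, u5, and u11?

u2 = HIGH; u5 = LOW; u11 = HIGH

u1 = in0 NAND in3 = LOW NAND LOW = HIGH
u2 = in1 NAND u1 = LOW NAND HIGH = HIGH
u3 = in4 NAND in3 = LOW NAND LOW = HIGH
u4 = in2 NAND in3 = HIGH NAND LOW = HIGH
u5 = u3 NAND u4 = HIGH NAND HIGH = LOW
u6 = u5 NAND u3 = LOW NAND HIGH = HIGH
u7 = u5 NAND u4 = LOW NAND HIGH = HIGH
u9 = u7 NAND u6 = HIGH NAND HIGH = LOW
u11 = u9 NAND u7 = LOW NAND HIGH = HIGH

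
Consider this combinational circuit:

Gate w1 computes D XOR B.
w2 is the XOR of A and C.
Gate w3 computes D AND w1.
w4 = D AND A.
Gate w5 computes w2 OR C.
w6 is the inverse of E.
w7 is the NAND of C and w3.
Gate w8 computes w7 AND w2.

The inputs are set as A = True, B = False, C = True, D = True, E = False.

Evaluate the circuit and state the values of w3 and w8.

w1 = D XOR B = True XOR False = True
w2 = A XOR C = True XOR True = False
w3 = D AND w1 = True AND True = True
w7 = C NAND w3 = True NAND True = False
w8 = w7 AND w2 = False AND False = False

w3 = True; w8 = False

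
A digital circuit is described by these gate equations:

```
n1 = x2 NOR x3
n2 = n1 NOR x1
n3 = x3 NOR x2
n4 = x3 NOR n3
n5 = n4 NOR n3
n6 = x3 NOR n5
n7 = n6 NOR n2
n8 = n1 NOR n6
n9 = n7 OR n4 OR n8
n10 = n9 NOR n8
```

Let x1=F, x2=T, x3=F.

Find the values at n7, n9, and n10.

n7 = F  n9 = T  n10 = F

n1 = x2 NOR x3 = T NOR F = F
n2 = n1 NOR x1 = F NOR F = T
n3 = x3 NOR x2 = F NOR T = F
n4 = x3 NOR n3 = F NOR F = T
n5 = n4 NOR n3 = T NOR F = F
n6 = x3 NOR n5 = F NOR F = T
n7 = n6 NOR n2 = T NOR T = F
n8 = n1 NOR n6 = F NOR T = F
n9 = n7 OR n4 OR n8 = F OR T OR F = T
n10 = n9 NOR n8 = T NOR F = F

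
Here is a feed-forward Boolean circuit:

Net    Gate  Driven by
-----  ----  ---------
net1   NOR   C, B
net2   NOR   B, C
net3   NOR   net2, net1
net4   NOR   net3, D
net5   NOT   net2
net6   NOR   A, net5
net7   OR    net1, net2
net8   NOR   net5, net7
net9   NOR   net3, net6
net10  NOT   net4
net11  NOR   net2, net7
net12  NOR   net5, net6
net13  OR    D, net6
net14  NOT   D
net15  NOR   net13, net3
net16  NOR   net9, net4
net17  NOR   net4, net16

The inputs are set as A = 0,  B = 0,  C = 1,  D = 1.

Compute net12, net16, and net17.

net1 = C NOR B = 1 NOR 0 = 0
net2 = B NOR C = 0 NOR 1 = 0
net3 = net2 NOR net1 = 0 NOR 0 = 1
net4 = net3 NOR D = 1 NOR 1 = 0
net5 = NOT net2 = NOT 0 = 1
net6 = A NOR net5 = 0 NOR 1 = 0
net9 = net3 NOR net6 = 1 NOR 0 = 0
net12 = net5 NOR net6 = 1 NOR 0 = 0
net16 = net9 NOR net4 = 0 NOR 0 = 1
net17 = net4 NOR net16 = 0 NOR 1 = 0

net12 = 0, net16 = 1, net17 = 0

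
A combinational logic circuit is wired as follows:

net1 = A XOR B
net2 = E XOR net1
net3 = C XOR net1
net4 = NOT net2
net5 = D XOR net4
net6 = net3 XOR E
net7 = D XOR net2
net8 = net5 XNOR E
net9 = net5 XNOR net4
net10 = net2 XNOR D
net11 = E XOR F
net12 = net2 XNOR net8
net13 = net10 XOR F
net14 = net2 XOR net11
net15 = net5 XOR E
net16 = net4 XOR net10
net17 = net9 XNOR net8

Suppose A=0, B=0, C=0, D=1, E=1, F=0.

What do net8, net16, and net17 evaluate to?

net1 = A XOR B = 0 XOR 0 = 0
net2 = E XOR net1 = 1 XOR 0 = 1
net4 = NOT net2 = NOT 1 = 0
net5 = D XOR net4 = 1 XOR 0 = 1
net8 = net5 XNOR E = 1 XNOR 1 = 1
net9 = net5 XNOR net4 = 1 XNOR 0 = 0
net10 = net2 XNOR D = 1 XNOR 1 = 1
net16 = net4 XOR net10 = 0 XOR 1 = 1
net17 = net9 XNOR net8 = 0 XNOR 1 = 0

net8 = 1  net16 = 1  net17 = 0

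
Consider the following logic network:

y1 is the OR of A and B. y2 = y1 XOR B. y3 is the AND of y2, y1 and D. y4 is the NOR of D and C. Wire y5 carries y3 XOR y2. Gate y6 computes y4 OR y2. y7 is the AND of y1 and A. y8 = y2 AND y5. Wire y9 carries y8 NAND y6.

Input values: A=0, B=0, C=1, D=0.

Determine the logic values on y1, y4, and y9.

y1 = 0  y4 = 0  y9 = 1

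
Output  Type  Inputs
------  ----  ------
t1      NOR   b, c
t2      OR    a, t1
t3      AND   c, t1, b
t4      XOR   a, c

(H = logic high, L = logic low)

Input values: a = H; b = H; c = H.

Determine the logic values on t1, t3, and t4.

t1 = L; t3 = L; t4 = L

t1 = b NOR c = H NOR H = L
t3 = c AND t1 AND b = H AND L AND H = L
t4 = a XOR c = H XOR H = L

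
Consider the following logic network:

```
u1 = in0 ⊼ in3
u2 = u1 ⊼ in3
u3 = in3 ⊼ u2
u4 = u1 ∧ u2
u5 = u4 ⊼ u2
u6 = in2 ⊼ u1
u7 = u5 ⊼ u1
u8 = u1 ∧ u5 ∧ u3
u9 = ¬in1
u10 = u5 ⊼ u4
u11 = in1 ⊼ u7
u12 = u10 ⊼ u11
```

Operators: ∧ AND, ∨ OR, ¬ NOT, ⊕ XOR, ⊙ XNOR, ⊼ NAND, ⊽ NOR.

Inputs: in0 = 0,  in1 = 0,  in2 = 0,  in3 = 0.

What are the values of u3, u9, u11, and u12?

u3 = 1, u9 = 1, u11 = 1, u12 = 0

u1 = in0 NAND in3 = 0 NAND 0 = 1
u2 = u1 NAND in3 = 1 NAND 0 = 1
u3 = in3 NAND u2 = 0 NAND 1 = 1
u4 = u1 AND u2 = 1 AND 1 = 1
u5 = u4 NAND u2 = 1 NAND 1 = 0
u7 = u5 NAND u1 = 0 NAND 1 = 1
u9 = NOT in1 = NOT 0 = 1
u10 = u5 NAND u4 = 0 NAND 1 = 1
u11 = in1 NAND u7 = 0 NAND 1 = 1
u12 = u10 NAND u11 = 1 NAND 1 = 0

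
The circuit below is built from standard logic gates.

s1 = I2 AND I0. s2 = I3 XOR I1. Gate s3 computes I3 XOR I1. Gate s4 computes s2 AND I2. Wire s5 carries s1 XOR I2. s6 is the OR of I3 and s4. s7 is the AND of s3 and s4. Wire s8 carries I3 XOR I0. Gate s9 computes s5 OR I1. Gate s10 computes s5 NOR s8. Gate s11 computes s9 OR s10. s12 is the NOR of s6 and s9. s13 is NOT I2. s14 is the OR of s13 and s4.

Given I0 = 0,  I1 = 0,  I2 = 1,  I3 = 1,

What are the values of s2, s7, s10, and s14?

s2 = 1; s7 = 1; s10 = 0; s14 = 1

s1 = I2 AND I0 = 1 AND 0 = 0
s2 = I3 XOR I1 = 1 XOR 0 = 1
s3 = I3 XOR I1 = 1 XOR 0 = 1
s4 = s2 AND I2 = 1 AND 1 = 1
s5 = s1 XOR I2 = 0 XOR 1 = 1
s7 = s3 AND s4 = 1 AND 1 = 1
s8 = I3 XOR I0 = 1 XOR 0 = 1
s10 = s5 NOR s8 = 1 NOR 1 = 0
s13 = NOT I2 = NOT 1 = 0
s14 = s13 OR s4 = 0 OR 1 = 1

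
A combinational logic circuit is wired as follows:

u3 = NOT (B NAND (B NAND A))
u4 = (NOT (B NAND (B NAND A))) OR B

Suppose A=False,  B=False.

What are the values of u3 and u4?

u3 = False  u4 = False

u3 = NOT (False NAND (False NAND False)) = False
u4 = (NOT (False NAND (False NAND False))) OR False = False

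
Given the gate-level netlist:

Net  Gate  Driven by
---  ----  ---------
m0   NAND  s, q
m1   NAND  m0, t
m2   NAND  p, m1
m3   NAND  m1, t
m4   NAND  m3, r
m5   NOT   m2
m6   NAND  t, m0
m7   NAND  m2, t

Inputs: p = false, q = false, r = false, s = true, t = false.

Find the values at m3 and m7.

m0 = s NAND q = true NAND false = true
m1 = m0 NAND t = true NAND false = true
m2 = p NAND m1 = false NAND true = true
m3 = m1 NAND t = true NAND false = true
m7 = m2 NAND t = true NAND false = true

m3 = true; m7 = true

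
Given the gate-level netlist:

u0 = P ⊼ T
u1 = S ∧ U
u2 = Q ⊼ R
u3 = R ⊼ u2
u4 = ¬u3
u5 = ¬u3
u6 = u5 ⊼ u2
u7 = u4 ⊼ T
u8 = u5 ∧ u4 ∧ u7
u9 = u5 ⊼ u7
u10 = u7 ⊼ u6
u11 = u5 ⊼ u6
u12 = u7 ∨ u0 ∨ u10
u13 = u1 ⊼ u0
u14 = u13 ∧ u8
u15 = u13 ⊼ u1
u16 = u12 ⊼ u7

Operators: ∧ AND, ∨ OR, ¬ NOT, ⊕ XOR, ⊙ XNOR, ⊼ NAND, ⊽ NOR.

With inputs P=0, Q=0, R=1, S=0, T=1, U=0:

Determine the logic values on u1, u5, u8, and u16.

u1 = 0, u5 = 1, u8 = 0, u16 = 1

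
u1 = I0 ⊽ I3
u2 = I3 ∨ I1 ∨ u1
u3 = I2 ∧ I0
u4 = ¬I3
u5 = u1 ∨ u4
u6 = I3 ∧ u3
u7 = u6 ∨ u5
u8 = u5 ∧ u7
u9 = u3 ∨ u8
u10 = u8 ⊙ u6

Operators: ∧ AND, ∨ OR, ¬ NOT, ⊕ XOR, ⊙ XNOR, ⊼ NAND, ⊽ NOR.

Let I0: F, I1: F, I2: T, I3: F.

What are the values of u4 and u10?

u1 = I0 NOR I3 = F NOR F = T
u3 = I2 AND I0 = T AND F = F
u4 = NOT I3 = NOT F = T
u5 = u1 OR u4 = T OR T = T
u6 = I3 AND u3 = F AND F = F
u7 = u6 OR u5 = F OR T = T
u8 = u5 AND u7 = T AND T = T
u10 = u8 XNOR u6 = T XNOR F = F

u4 = T  u10 = F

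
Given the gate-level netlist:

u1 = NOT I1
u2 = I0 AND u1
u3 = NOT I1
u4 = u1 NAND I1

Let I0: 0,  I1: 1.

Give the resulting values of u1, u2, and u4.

u1 = 0, u2 = 0, u4 = 1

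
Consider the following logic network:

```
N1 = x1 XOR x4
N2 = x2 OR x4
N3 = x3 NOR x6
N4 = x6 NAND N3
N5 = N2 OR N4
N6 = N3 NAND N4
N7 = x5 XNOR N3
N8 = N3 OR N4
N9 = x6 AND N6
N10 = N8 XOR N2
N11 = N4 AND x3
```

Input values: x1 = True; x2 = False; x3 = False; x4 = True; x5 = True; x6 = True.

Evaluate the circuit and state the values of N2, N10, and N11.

N2 = x2 OR x4 = False OR True = True
N3 = x3 NOR x6 = False NOR True = False
N4 = x6 NAND N3 = True NAND False = True
N8 = N3 OR N4 = False OR True = True
N10 = N8 XOR N2 = True XOR True = False
N11 = N4 AND x3 = True AND False = False

N2 = True, N10 = False, N11 = False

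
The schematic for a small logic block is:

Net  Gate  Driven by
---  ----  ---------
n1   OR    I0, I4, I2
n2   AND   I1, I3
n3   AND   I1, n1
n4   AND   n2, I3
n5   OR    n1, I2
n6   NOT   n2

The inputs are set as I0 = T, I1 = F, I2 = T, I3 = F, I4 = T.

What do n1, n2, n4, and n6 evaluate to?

n1 = I0 OR I4 OR I2 = T OR T OR T = T
n2 = I1 AND I3 = F AND F = F
n4 = n2 AND I3 = F AND F = F
n6 = NOT n2 = NOT F = T

n1 = T; n2 = F; n4 = F; n6 = T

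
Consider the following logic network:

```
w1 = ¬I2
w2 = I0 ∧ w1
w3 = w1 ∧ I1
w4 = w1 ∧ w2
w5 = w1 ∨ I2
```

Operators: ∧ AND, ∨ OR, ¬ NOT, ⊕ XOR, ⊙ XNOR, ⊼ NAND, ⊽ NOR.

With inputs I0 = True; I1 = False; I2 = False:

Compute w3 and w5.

w1 = NOT I2 = NOT False = True
w3 = w1 AND I1 = True AND False = False
w5 = w1 OR I2 = True OR False = True

w3 = False  w5 = True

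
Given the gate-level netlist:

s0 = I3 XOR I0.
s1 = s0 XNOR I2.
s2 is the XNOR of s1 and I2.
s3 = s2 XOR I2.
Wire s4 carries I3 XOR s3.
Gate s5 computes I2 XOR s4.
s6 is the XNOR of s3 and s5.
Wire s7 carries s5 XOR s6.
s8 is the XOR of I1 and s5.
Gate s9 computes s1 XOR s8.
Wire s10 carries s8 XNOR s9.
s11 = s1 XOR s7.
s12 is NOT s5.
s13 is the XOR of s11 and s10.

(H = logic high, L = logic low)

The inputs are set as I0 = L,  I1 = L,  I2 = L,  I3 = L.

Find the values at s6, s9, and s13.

s0 = I3 XOR I0 = L XOR L = L
s1 = s0 XNOR I2 = L XNOR L = H
s2 = s1 XNOR I2 = H XNOR L = L
s3 = s2 XOR I2 = L XOR L = L
s4 = I3 XOR s3 = L XOR L = L
s5 = I2 XOR s4 = L XOR L = L
s6 = s3 XNOR s5 = L XNOR L = H
s7 = s5 XOR s6 = L XOR H = H
s8 = I1 XOR s5 = L XOR L = L
s9 = s1 XOR s8 = H XOR L = H
s10 = s8 XNOR s9 = L XNOR H = L
s11 = s1 XOR s7 = H XOR H = L
s13 = s11 XOR s10 = L XOR L = L

s6 = H; s9 = H; s13 = L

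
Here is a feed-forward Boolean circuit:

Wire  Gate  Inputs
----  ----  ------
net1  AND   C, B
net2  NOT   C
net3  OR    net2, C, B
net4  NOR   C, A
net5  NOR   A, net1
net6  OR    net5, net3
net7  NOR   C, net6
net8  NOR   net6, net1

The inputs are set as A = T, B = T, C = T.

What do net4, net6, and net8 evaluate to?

net4 = F; net6 = T; net8 = F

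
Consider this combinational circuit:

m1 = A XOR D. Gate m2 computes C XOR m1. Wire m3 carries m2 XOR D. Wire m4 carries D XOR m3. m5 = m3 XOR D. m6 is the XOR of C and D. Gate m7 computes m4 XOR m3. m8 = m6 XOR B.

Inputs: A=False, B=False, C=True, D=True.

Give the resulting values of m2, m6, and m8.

m2 = False, m6 = False, m8 = False

m1 = A XOR D = False XOR True = True
m2 = C XOR m1 = True XOR True = False
m6 = C XOR D = True XOR True = False
m8 = m6 XOR B = False XOR False = False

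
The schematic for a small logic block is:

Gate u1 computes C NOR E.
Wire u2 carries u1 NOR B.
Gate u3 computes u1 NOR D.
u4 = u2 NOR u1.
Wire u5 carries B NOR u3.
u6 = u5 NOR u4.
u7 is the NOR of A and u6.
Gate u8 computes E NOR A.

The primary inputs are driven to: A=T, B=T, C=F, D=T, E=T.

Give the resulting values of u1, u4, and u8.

u1 = C NOR E = F NOR T = F
u2 = u1 NOR B = F NOR T = F
u4 = u2 NOR u1 = F NOR F = T
u8 = E NOR A = T NOR T = F

u1 = F, u4 = T, u8 = F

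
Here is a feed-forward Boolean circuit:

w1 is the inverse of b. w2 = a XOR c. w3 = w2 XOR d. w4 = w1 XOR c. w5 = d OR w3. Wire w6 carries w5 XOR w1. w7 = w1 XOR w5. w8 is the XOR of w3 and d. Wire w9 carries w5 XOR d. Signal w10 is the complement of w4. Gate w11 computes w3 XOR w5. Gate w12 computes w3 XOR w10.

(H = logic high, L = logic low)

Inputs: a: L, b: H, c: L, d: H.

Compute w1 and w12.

w1 = L, w12 = L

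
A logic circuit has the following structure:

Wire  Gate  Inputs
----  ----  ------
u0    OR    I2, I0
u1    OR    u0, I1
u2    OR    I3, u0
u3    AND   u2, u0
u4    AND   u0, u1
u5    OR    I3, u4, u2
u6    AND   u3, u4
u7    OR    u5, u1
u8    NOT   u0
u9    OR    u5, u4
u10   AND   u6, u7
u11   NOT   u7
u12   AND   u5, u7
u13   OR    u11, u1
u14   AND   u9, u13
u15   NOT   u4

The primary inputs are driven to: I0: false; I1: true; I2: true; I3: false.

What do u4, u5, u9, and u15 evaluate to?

u4 = true; u5 = true; u9 = true; u15 = false

u0 = I2 OR I0 = true OR false = true
u1 = u0 OR I1 = true OR true = true
u2 = I3 OR u0 = false OR true = true
u4 = u0 AND u1 = true AND true = true
u5 = I3 OR u4 OR u2 = false OR true OR true = true
u9 = u5 OR u4 = true OR true = true
u15 = NOT u4 = NOT true = false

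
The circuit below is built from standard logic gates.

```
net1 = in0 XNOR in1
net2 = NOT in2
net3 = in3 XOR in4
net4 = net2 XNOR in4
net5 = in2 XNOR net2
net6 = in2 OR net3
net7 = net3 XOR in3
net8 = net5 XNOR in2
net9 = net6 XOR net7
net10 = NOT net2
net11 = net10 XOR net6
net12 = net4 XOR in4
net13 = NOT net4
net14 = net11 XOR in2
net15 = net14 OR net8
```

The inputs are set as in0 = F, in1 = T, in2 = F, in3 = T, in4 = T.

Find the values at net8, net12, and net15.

net8 = T  net12 = F  net15 = T

net2 = NOT in2 = NOT F = T
net3 = in3 XOR in4 = T XOR T = F
net4 = net2 XNOR in4 = T XNOR T = T
net5 = in2 XNOR net2 = F XNOR T = F
net6 = in2 OR net3 = F OR F = F
net8 = net5 XNOR in2 = F XNOR F = T
net10 = NOT net2 = NOT T = F
net11 = net10 XOR net6 = F XOR F = F
net12 = net4 XOR in4 = T XOR T = F
net14 = net11 XOR in2 = F XOR F = F
net15 = net14 OR net8 = F OR T = T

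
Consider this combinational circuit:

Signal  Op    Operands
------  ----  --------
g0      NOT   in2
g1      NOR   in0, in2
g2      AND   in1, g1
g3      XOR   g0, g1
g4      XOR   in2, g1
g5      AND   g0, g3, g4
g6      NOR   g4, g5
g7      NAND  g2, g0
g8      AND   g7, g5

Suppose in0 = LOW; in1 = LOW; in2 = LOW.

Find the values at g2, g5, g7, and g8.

g0 = NOT in2 = NOT LOW = HIGH
g1 = in0 NOR in2 = LOW NOR LOW = HIGH
g2 = in1 AND g1 = LOW AND HIGH = LOW
g3 = g0 XOR g1 = HIGH XOR HIGH = LOW
g4 = in2 XOR g1 = LOW XOR HIGH = HIGH
g5 = g0 AND g3 AND g4 = HIGH AND LOW AND HIGH = LOW
g7 = g2 NAND g0 = LOW NAND HIGH = HIGH
g8 = g7 AND g5 = HIGH AND LOW = LOW

g2 = LOW, g5 = LOW, g7 = HIGH, g8 = LOW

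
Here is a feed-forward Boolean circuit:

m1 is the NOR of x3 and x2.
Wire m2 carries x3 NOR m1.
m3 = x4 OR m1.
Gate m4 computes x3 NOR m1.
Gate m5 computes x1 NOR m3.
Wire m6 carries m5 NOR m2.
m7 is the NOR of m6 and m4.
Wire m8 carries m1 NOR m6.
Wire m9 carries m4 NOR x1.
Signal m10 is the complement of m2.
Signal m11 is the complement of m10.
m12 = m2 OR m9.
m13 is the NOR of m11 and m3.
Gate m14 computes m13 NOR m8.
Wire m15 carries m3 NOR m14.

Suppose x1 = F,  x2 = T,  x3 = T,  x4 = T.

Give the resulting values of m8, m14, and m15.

m1 = x3 NOR x2 = T NOR T = F
m2 = x3 NOR m1 = T NOR F = F
m3 = x4 OR m1 = T OR F = T
m5 = x1 NOR m3 = F NOR T = F
m6 = m5 NOR m2 = F NOR F = T
m8 = m1 NOR m6 = F NOR T = F
m10 = NOT m2 = NOT F = T
m11 = NOT m10 = NOT T = F
m13 = m11 NOR m3 = F NOR T = F
m14 = m13 NOR m8 = F NOR F = T
m15 = m3 NOR m14 = T NOR T = F

m8 = F, m14 = T, m15 = F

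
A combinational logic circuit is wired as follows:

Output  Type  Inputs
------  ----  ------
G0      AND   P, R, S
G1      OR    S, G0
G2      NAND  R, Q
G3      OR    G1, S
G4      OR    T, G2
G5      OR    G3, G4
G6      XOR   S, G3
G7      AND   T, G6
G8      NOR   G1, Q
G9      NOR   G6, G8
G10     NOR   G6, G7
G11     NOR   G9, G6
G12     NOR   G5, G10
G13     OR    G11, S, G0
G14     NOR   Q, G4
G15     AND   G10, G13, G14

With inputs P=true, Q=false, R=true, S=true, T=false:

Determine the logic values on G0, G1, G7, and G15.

G0 = P AND R AND S = true AND true AND true = true
G1 = S OR G0 = true OR true = true
G2 = R NAND Q = true NAND false = true
G3 = G1 OR S = true OR true = true
G4 = T OR G2 = false OR true = true
G6 = S XOR G3 = true XOR true = false
G7 = T AND G6 = false AND false = false
G8 = G1 NOR Q = true NOR false = false
G9 = G6 NOR G8 = false NOR false = true
G10 = G6 NOR G7 = false NOR false = true
G11 = G9 NOR G6 = true NOR false = false
G13 = G11 OR S OR G0 = false OR true OR true = true
G14 = Q NOR G4 = false NOR true = false
G15 = G10 AND G13 AND G14 = true AND true AND false = false

G0 = true, G1 = true, G7 = false, G15 = false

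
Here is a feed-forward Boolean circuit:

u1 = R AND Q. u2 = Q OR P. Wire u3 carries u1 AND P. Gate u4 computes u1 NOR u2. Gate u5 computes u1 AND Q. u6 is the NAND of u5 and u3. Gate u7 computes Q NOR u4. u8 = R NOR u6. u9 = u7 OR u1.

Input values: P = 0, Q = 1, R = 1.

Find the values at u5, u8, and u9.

u1 = R AND Q = 1 AND 1 = 1
u2 = Q OR P = 1 OR 0 = 1
u3 = u1 AND P = 1 AND 0 = 0
u4 = u1 NOR u2 = 1 NOR 1 = 0
u5 = u1 AND Q = 1 AND 1 = 1
u6 = u5 NAND u3 = 1 NAND 0 = 1
u7 = Q NOR u4 = 1 NOR 0 = 0
u8 = R NOR u6 = 1 NOR 1 = 0
u9 = u7 OR u1 = 0 OR 1 = 1

u5 = 1; u8 = 0; u9 = 1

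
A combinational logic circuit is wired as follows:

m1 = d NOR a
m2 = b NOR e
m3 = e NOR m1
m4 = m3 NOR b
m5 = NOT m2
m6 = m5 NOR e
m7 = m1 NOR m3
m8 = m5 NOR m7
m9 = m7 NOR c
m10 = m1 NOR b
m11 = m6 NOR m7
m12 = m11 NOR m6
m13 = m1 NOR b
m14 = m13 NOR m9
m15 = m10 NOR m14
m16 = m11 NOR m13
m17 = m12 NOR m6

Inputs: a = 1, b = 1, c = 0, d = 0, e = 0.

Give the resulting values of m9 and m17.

m1 = d NOR a = 0 NOR 1 = 0
m2 = b NOR e = 1 NOR 0 = 0
m3 = e NOR m1 = 0 NOR 0 = 1
m5 = NOT m2 = NOT 0 = 1
m6 = m5 NOR e = 1 NOR 0 = 0
m7 = m1 NOR m3 = 0 NOR 1 = 0
m9 = m7 NOR c = 0 NOR 0 = 1
m11 = m6 NOR m7 = 0 NOR 0 = 1
m12 = m11 NOR m6 = 1 NOR 0 = 0
m17 = m12 NOR m6 = 0 NOR 0 = 1

m9 = 1, m17 = 1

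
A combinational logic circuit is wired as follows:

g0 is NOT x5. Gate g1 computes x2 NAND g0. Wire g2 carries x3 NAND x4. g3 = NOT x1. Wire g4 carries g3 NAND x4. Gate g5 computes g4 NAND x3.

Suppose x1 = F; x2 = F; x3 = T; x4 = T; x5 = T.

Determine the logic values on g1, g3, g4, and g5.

g0 = NOT x5 = NOT T = F
g1 = x2 NAND g0 = F NAND F = T
g3 = NOT x1 = NOT F = T
g4 = g3 NAND x4 = T NAND T = F
g5 = g4 NAND x3 = F NAND T = T

g1 = T, g3 = T, g4 = F, g5 = T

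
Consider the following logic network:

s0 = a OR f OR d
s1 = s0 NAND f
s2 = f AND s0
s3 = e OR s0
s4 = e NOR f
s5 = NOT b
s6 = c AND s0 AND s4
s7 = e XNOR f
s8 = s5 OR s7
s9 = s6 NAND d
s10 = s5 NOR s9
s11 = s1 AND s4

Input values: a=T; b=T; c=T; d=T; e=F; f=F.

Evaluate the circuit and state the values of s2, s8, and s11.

s2 = F, s8 = T, s11 = T

s0 = a OR f OR d = T OR F OR T = T
s1 = s0 NAND f = T NAND F = T
s2 = f AND s0 = F AND T = F
s4 = e NOR f = F NOR F = T
s5 = NOT b = NOT T = F
s7 = e XNOR f = F XNOR F = T
s8 = s5 OR s7 = F OR T = T
s11 = s1 AND s4 = T AND T = T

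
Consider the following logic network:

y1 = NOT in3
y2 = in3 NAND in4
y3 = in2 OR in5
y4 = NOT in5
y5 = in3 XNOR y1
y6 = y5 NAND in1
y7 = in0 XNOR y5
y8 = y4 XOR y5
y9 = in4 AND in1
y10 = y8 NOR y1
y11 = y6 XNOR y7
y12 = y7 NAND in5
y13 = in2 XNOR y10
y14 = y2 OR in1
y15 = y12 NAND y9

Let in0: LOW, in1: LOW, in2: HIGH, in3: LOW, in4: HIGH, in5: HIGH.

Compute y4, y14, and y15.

y4 = LOW, y14 = HIGH, y15 = HIGH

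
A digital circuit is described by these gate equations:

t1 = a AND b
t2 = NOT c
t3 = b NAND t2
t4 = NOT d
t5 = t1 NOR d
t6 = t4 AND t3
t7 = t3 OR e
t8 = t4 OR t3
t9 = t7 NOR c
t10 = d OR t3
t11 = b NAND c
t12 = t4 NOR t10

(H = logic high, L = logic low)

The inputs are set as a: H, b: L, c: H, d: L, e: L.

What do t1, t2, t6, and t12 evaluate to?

t1 = L  t2 = L  t6 = H  t12 = L

t1 = a AND b = H AND L = L
t2 = NOT c = NOT H = L
t3 = b NAND t2 = L NAND L = H
t4 = NOT d = NOT L = H
t6 = t4 AND t3 = H AND H = H
t10 = d OR t3 = L OR H = H
t12 = t4 NOR t10 = H NOR H = L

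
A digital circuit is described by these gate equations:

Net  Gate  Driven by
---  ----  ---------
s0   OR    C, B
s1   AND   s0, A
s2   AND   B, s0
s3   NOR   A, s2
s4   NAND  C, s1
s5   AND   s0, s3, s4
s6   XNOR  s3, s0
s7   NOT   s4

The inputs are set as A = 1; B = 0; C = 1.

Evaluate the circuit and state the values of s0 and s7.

s0 = 1, s7 = 1

s0 = C OR B = 1 OR 0 = 1
s1 = s0 AND A = 1 AND 1 = 1
s4 = C NAND s1 = 1 NAND 1 = 0
s7 = NOT s4 = NOT 0 = 1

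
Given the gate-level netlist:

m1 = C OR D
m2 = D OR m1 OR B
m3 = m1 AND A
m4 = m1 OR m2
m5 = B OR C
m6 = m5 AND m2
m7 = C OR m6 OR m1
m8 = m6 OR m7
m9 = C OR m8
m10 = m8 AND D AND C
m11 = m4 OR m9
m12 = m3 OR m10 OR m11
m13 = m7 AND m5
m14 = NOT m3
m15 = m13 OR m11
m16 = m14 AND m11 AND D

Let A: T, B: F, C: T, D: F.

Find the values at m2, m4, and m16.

m2 = T, m4 = T, m16 = F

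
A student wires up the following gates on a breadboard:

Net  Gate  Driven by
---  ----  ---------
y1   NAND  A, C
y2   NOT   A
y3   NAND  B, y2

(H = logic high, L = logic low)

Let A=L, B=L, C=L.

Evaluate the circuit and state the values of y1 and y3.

y1 = A NAND C = L NAND L = H
y2 = NOT A = NOT L = H
y3 = B NAND y2 = L NAND H = H

y1 = H  y3 = H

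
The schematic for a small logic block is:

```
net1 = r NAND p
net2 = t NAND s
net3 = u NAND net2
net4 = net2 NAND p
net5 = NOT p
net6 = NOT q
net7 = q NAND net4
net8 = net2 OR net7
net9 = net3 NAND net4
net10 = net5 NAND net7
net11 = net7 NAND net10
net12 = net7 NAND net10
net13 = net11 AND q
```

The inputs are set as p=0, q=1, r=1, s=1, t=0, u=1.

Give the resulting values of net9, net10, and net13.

net2 = t NAND s = 0 NAND 1 = 1
net3 = u NAND net2 = 1 NAND 1 = 0
net4 = net2 NAND p = 1 NAND 0 = 1
net5 = NOT p = NOT 0 = 1
net7 = q NAND net4 = 1 NAND 1 = 0
net9 = net3 NAND net4 = 0 NAND 1 = 1
net10 = net5 NAND net7 = 1 NAND 0 = 1
net11 = net7 NAND net10 = 0 NAND 1 = 1
net13 = net11 AND q = 1 AND 1 = 1

net9 = 1  net10 = 1  net13 = 1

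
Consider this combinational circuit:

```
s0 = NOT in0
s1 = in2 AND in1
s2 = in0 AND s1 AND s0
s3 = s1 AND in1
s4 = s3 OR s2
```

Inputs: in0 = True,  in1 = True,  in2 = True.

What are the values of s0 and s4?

s0 = False, s4 = True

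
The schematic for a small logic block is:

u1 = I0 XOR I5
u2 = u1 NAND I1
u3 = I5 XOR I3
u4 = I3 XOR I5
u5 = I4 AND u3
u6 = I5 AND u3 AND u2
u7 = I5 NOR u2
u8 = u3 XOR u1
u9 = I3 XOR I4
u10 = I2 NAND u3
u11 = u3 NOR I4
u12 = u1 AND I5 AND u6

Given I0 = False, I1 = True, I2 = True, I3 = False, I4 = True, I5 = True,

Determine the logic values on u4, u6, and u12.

u4 = True  u6 = False  u12 = False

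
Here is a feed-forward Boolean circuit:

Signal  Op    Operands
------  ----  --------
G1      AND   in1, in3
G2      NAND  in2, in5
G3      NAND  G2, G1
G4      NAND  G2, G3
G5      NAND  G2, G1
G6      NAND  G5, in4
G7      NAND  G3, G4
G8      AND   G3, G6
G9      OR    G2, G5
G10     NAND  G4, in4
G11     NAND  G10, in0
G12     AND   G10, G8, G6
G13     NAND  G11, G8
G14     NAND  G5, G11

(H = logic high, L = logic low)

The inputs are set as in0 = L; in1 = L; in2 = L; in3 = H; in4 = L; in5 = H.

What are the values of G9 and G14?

G9 = H  G14 = L

G1 = in1 AND in3 = L AND H = L
G2 = in2 NAND in5 = L NAND H = H
G3 = G2 NAND G1 = H NAND L = H
G4 = G2 NAND G3 = H NAND H = L
G5 = G2 NAND G1 = H NAND L = H
G9 = G2 OR G5 = H OR H = H
G10 = G4 NAND in4 = L NAND L = H
G11 = G10 NAND in0 = H NAND L = H
G14 = G5 NAND G11 = H NAND H = L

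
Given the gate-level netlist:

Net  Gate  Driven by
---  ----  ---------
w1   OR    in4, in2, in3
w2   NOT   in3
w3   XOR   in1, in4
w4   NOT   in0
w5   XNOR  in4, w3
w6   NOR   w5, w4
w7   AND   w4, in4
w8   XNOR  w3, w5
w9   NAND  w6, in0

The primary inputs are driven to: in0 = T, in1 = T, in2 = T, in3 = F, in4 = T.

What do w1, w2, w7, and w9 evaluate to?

w1 = in4 OR in2 OR in3 = T OR T OR F = T
w2 = NOT in3 = NOT F = T
w3 = in1 XOR in4 = T XOR T = F
w4 = NOT in0 = NOT T = F
w5 = in4 XNOR w3 = T XNOR F = F
w6 = w5 NOR w4 = F NOR F = T
w7 = w4 AND in4 = F AND T = F
w9 = w6 NAND in0 = T NAND T = F

w1 = T, w2 = T, w7 = F, w9 = F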